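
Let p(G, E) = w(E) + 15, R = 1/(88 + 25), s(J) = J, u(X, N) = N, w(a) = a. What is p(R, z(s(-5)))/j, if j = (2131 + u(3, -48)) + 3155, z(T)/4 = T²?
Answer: 115/5238 ≈ 0.021955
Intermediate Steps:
z(T) = 4*T²
j = 5238 (j = (2131 - 48) + 3155 = 2083 + 3155 = 5238)
R = 1/113 ≈ 0.0088496
p(G, E) = 15 + E (p(G, E) = E + 15 = 15 + E)
p(R, z(s(-5)))/j = (15 + 4*(-5)²)/5238 = (15 + 4*25)*(1/5238) = (15 + 100)*(1/5238) = 115*(1/5238) = 115/5238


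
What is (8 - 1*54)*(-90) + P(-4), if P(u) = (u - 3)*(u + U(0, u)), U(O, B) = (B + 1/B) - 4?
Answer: 16903/4 ≈ 4225.8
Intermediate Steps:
U(O, B) = -4 + B + 1/B
P(u) = (-3 + u)*(-4 + 1/u + 2*u) (P(u) = (u - 3)*(u + (-4 + u + 1/u)) = (-3 + u)*(-4 + 1/u + 2*u))
(8 - 1*54)*(-90) + P(-4) = (8 - 1*54)*(-90) + (13 - 10*(-4) - 3/(-4) + 2*(-4)²) = (8 - 54)*(-90) + (13 + 40 - 3*(-¼) + 2*16) = -46*(-90) + (13 + 40 + ¾ + 32) = 4140 + 343/4 = 16903/4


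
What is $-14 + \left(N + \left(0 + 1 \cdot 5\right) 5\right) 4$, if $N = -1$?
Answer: $82$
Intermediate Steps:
$-14 + \left(N + \left(0 + 1 \cdot 5\right) 5\right) 4 = -14 + \left(-1 + \left(0 + 1 \cdot 5\right) 5\right) 4 = -14 + \left(-1 + \left(0 + 5\right) 5\right) 4 = -14 + \left(-1 + 5 \cdot 5\right) 4 = -14 + \left(-1 + 25\right) 4 = -14 + 24 \cdot 4 = -14 + 96 = 82$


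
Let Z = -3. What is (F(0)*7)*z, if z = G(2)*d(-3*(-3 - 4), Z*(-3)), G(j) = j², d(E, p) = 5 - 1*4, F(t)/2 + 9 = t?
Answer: -504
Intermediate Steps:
F(t) = -18 + 2*t
d(E, p) = 1 (d(E, p) = 5 - 4 = 1)
z = 4 (z = 2²*1 = 4*1 = 4)
(F(0)*7)*z = ((-18 + 2*0)*7)*4 = ((-18 + 0)*7)*4 = -18*7*4 = -126*4 = -504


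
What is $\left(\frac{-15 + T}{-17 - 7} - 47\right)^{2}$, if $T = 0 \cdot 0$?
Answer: $\frac{137641}{64} \approx 2150.6$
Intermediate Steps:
$T = 0$
$\left(\frac{-15 + T}{-17 - 7} - 47\right)^{2} = \left(\frac{-15 + 0}{-17 - 7} - 47\right)^{2} = \left(- \frac{15}{-24} - 47\right)^{2} = \left(\left(-15\right) \left(- \frac{1}{24}\right) - 47\right)^{2} = \left(\frac{5}{8} - 47\right)^{2} = \left(- \frac{371}{8}\right)^{2} = \frac{137641}{64}$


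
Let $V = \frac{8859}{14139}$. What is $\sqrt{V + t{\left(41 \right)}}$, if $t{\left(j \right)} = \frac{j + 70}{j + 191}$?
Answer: $\frac{\sqrt{330276963606}}{546708} \approx 1.0512$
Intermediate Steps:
$V = \frac{2953}{4713}$ ($V = 8859 \cdot \frac{1}{14139} = \frac{2953}{4713} \approx 0.62656$)
$t{\left(j \right)} = \frac{70 + j}{191 + j}$
$\sqrt{V + t{\left(41 \right)}} = \sqrt{\frac{2953}{4713} + \frac{70 + 41}{191 + 41}} = \sqrt{\frac{2953}{4713} + \frac{1}{232} \cdot 111} = \sqrt{\frac{2953}{4713} + \frac{111}{232}} = \sqrt{\frac{1208239}{1093416}} = \frac{\sqrt{330276963606}}{546708}$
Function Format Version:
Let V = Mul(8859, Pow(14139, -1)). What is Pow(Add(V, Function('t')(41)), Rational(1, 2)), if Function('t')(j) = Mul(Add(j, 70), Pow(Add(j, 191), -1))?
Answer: Mul(Rational(1, 546708), Pow(330276963606, Rational(1, 2))) ≈ 1.0512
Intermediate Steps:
V = Rational(2953, 4713) (V = Mul(8859, Rational(1, 14139)) = Rational(2953, 4713) ≈ 0.62656)
Function('t')(j) = Mul(Pow(Add(191, j), -1), Add(70, j)) (Function('t')(j) = Mul(Add(70, j), Pow(Add(191, j), -1)) = Mul(Pow(Add(191, j), -1), Add(70, j)))
Pow(Add(V, Function('t')(41)), Rational(1, 2)) = Pow(Add(Rational(2953, 4713), Mul(Pow(Add(191, 41), -1), Add(70, 41))), Rational(1, 2)) = Pow(Add(Rational(2953, 4713), Mul(Pow(232, -1), 111)), Rational(1, 2)) = Pow(Add(Rational(2953, 4713), Mul(Rational(1, 232), 111)), Rational(1, 2)) = Pow(Add(Rational(2953, 4713), Rational(111, 232)), Rational(1, 2)) = Pow(Rational(1208239, 1093416), Rational(1, 2)) = Mul(Rational(1, 546708), Pow(330276963606, Rational(1, 2)))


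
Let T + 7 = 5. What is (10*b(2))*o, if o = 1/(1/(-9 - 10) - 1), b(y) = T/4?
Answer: 19/4 ≈ 4.7500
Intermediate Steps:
T = -2 (T = -7 + 5 = -2)
b(y) = -½ (b(y) = -2/4 = -2*¼ = -½)
o = -19/20 (o = 1/(1/(-19) - 1) = 1/(-1/19 - 1) = 1/(-20/19) = -19/20 ≈ -0.95000)
(10*b(2))*o = (10*(-½))*(-19/20) = -5*(-19/20) = 19/4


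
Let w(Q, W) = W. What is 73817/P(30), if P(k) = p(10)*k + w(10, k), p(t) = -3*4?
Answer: -73817/330 ≈ -223.69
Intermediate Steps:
p(t) = -12
P(k) = -11*k (P(k) = -12*k + k = -11*k)
73817/P(30) = 73817/((-11*30)) = 73817/(-330) = 73817*(-1/330) = -73817/330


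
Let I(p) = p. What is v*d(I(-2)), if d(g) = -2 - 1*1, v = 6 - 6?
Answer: 0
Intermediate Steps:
v = 0
d(g) = -3 (d(g) = -2 - 1 = -3)
v*d(I(-2)) = 0*(-3) = 0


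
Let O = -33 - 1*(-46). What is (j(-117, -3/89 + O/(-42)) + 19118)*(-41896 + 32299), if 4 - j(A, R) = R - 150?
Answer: -32922288683/178 ≈ -1.8496e+8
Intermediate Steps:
O = 13 (O = -33 + 46 = 13)
j(A, R) = 154 - R (j(A, R) = 4 - (R - 150) = 4 - (-150 + R) = 4 + (150 - R) = 154 - R)
(j(-117, -3/89 + O/(-42)) + 19118)*(-41896 + 32299) = ((154 - (-3/89 + 13/(-42))) + 19118)*(-41896 + 32299) = ((154 - (-3*1/89 + 13*(-1/42))) + 19118)*(-9597) = ((154 - (-3/89 - 13/42)) + 19118)*(-9597) = ((154 - 1*(-1283/3738)) + 19118)*(-9597) = ((154 + 1283/3738) + 19118)*(-9597) = (576935/3738 + 19118)*(-9597) = (72040019/3738)*(-9597) = -32922288683/178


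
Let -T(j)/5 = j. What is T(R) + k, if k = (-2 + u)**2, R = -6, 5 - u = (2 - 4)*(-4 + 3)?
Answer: 31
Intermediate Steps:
u = 3 (u = 5 - (2 - 4)*(-4 + 3) = 5 - (-2)*(-1) = 5 - 1*2 = 5 - 2 = 3)
T(j) = -5*j
k = 1 (k = (-2 + 3)**2 = 1**2 = 1)
T(R) + k = -5*(-6) + 1 = 30 + 1 = 31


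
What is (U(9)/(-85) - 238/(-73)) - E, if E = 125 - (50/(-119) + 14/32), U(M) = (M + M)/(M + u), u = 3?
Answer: -84604459/694960 ≈ -121.74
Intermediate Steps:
U(M) = 2*M/(3 + M) (U(M) = (M + M)/(M + 3) = (2*M)/(3 + M) = 2*M/(3 + M))
E = 237967/1904 (E = 125 - (50*(-1/119) + 14*(1/32)) = 125 - (-50/119 + 7/16) = 125 - 1*33/1904 = 125 - 33/1904 = 237967/1904 ≈ 124.98)
(U(9)/(-85) - 238/(-73)) - E = ((2*9/(3 + 9))/(-85) - 238/(-73)) - 1*237967/1904 = ((2*9/12)*(-1/85) - 238*(-1/73)) - 237967/1904 = ((2*9*(1/12))*(-1/85) + 238/73) - 237967/1904 = ((3/2)*(-1/85) + 238/73) - 237967/1904 = (-3/170 + 238/73) - 237967/1904 = 40241/12410 - 237967/1904 = -84604459/694960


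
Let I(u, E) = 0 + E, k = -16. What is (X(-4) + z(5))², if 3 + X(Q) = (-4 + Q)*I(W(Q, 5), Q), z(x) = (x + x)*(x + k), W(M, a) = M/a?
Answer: 6561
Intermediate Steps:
z(x) = 2*x*(-16 + x) (z(x) = (x + x)*(x - 16) = (2*x)*(-16 + x) = 2*x*(-16 + x))
I(u, E) = E
X(Q) = -3 + Q*(-4 + Q) (X(Q) = -3 + (-4 + Q)*Q = -3 + Q*(-4 + Q))
(X(-4) + z(5))² = ((-3 + (-4)² - 4*(-4)) + 2*5*(-16 + 5))² = ((-3 + 16 + 16) + 2*5*(-11))² = (29 - 110)² = (-81)² = 6561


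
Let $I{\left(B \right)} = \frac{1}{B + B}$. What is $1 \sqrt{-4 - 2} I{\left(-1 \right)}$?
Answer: $- \frac{i \sqrt{6}}{2} \approx - 1.2247 i$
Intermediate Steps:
$I{\left(B \right)} = \frac{1}{2 B}$
$1 \sqrt{-4 - 2} I{\left(-1 \right)} = 1 \sqrt{-4 - 2} \frac{1}{2 \left(-1\right)} = 1 \sqrt{-6} \cdot \frac{1}{2} \left(-1\right) = 1 i \sqrt{6} \left(- \frac{1}{2}\right) = i \sqrt{6} \left(- \frac{1}{2}\right) = - \frac{i \sqrt{6}}{2}$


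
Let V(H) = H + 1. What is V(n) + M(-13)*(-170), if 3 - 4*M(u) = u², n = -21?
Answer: 7035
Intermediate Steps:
V(H) = 1 + H
M(u) = ¾ - u²/4
V(n) + M(-13)*(-170) = (1 - 21) + (¾ - ¼*(-13)²)*(-170) = -20 + (¾ - ¼*169)*(-170) = -20 + (¾ - 169/4)*(-170) = -20 - 83/2*(-170) = -20 + 7055 = 7035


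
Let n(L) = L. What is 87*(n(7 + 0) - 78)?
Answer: -6177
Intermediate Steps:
87*(n(7 + 0) - 78) = 87*((7 + 0) - 78) = 87*(7 - 78) = 87*(-71) = -6177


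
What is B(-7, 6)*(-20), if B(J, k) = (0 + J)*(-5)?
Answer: -700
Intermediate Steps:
B(J, k) = -5*J (B(J, k) = J*(-5) = -5*J)
B(-7, 6)*(-20) = -5*(-7)*(-20) = 35*(-20) = -700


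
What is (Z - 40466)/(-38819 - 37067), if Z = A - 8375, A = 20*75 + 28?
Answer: 47313/75886 ≈ 0.62348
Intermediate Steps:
A = 1528 (A = 1500 + 28 = 1528)
Z = -6847 (Z = 1528 - 8375 = -6847)
(Z - 40466)/(-38819 - 37067) = (-6847 - 40466)/(-38819 - 37067) = -47313/(-75886) = -47313*(-1/75886) = 47313/75886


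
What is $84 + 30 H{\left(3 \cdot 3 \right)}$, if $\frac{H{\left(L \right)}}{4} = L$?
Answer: $1164$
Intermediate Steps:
$H{\left(L \right)} = 4 L$
$84 + 30 H{\left(3 \cdot 3 \right)} = 84 + 30 \cdot 4 \cdot 3 \cdot 3 = 84 + 30 \cdot 4 \cdot 9 = 84 + 30 \cdot 36 = 84 + 1080 = 1164$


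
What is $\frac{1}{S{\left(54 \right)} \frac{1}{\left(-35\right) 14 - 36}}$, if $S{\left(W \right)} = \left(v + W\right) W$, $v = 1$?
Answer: $- \frac{263}{1485} \approx -0.1771$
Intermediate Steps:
$S{\left(W \right)} = W \left(1 + W\right)$ ($S{\left(W \right)} = \left(1 + W\right) W = W \left(1 + W\right)$)
$\frac{1}{S{\left(54 \right)} \frac{1}{\left(-35\right) 14 - 36}} = \frac{1}{54 \left(1 + 54\right) \frac{1}{\left(-35\right) 14 - 36}} = \frac{1}{54 \cdot 55 \frac{1}{-490 - 36}} = \frac{1}{2970 \frac{1}{-526}} = \frac{1}{2970 \left(- \frac{1}{526}\right)} = \frac{1}{- \frac{1485}{263}} = - \frac{263}{1485}$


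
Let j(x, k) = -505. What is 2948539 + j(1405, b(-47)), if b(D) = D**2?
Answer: 2948034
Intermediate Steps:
2948539 + j(1405, b(-47)) = 2948539 - 505 = 2948034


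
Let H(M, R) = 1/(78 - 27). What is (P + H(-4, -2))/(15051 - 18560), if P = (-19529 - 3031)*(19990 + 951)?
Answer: 24093876959/178959 ≈ 1.3463e+5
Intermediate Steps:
P = -472428960 (P = -22560*20941 = -472428960)
H(M, R) = 1/51
(P + H(-4, -2))/(15051 - 18560) = (-472428960 + 1/51)/(15051 - 18560) = -24093876959/51/(-3509) = -24093876959/51*(-1/3509) = 24093876959/178959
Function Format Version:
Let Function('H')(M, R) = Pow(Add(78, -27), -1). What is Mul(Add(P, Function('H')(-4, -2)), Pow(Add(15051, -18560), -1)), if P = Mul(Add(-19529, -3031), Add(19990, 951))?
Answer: Rational(24093876959, 178959) ≈ 1.3463e+5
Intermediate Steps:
P = -472428960 (P = Mul(-22560, 20941) = -472428960)
Function('H')(M, R) = Rational(1, 51) (Function('H')(M, R) = Pow(51, -1) = Rational(1, 51))
Mul(Add(P, Function('H')(-4, -2)), Pow(Add(15051, -18560), -1)) = Mul(Add(-472428960, Rational(1, 51)), Pow(Add(15051, -18560), -1)) = Mul(Rational(-24093876959, 51), Pow(-3509, -1)) = Mul(Rational(-24093876959, 51), Rational(-1, 3509)) = Rational(24093876959, 178959)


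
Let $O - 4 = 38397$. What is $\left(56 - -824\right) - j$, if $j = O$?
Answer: $-37521$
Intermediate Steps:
$O = 38401$ ($O = 4 + 38397 = 38401$)
$j = 38401$
$\left(56 - -824\right) - j = \left(56 - -824\right) - 38401 = \left(56 + 824\right) - 38401 = 880 - 38401 = -37521$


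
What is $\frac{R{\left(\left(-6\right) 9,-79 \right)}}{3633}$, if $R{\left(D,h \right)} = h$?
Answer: $- \frac{79}{3633} \approx -0.021745$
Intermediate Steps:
$\frac{R{\left(\left(-6\right) 9,-79 \right)}}{3633} = - \frac{79}{3633}$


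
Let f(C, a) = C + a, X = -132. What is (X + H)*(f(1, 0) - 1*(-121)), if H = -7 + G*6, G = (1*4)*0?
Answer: -16958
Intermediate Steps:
G = 0 (G = 4*0 = 0)
H = -7 (H = -7 + 0*6 = -7 + 0 = -7)
(X + H)*(f(1, 0) - 1*(-121)) = (-132 - 7)*((1 + 0) - 1*(-121)) = -139*(1 + 121) = -139*122 = -16958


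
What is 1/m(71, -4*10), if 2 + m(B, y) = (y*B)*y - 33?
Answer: 1/113565 ≈ 8.8055e-6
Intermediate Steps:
m(B, y) = -35 + B*y² (m(B, y) = -2 + ((y*B)*y - 33) = -2 + ((B*y)*y - 33) = -2 + (B*y² - 33) = -2 + (-33 + B*y²) = -35 + B*y²)
1/m(71, -4*10) = 1/(-35 + 71*(-4*10)²) = 1/(-35 + 71*(-40)²) = 1/(-35 + 71*1600) = 1/(-35 + 113600) = 1/113565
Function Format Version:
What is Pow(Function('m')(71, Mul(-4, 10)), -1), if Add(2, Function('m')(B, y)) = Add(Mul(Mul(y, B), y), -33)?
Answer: Rational(1, 113565) ≈ 8.8055e-6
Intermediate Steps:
Function('m')(B, y) = Add(-35, Mul(B, Pow(y, 2))) (Function('m')(B, y) = Add(-2, Add(Mul(Mul(y, B), y), -33)) = Add(-2, Add(Mul(Mul(B, y), y), -33)) = Add(-2, Add(Mul(B, Pow(y, 2)), -33)) = Add(-2, Add(-33, Mul(B, Pow(y, 2)))) = Add(-35, Mul(B, Pow(y, 2))))
Pow(Function('m')(71, Mul(-4, 10)), -1) = Pow(Add(-35, Mul(71, Pow(Mul(-4, 10), 2))), -1) = Pow(Add(-35, Mul(71, Pow(-40, 2))), -1) = Pow(Add(-35, Mul(71, 1600)), -1) = Pow(Add(-35, 113600), -1) = Pow(113565, -1) = Rational(1, 113565)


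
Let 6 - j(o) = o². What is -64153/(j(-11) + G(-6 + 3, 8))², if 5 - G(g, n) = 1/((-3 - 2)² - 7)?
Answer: -20785572/3924361 ≈ -5.2965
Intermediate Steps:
G(g, n) = 89/18 (G(g, n) = 5 - 1/((-3 - 2)² - 7) = 5 - 1/((-5)² - 7) = 5 - 1/(25 - 7) = 5 - 1/18 = 89/18)
j(o) = 6 - o²
-64153/(j(-11) + G(-6 + 3, 8))² = -64153/((6 - 1*(-11)²) + 89/18)² = -64153/((6 - 1*121) + 89/18)² = -64153/((6 - 121) + 89/18)² = -64153/(-115 + 89/18)² = -64153/((-1981/18)²) = -64153/3924361/324 = -64153*324/3924361 = -20785572/3924361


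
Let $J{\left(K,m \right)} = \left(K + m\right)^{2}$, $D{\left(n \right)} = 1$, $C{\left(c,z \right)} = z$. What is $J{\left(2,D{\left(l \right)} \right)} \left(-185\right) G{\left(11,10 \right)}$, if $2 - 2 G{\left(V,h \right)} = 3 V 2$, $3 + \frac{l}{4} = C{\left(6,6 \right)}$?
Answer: $53280$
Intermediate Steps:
$l = 12$ ($l = -12 + 4 \cdot 6 = -12 + 24 = 12$)
$G{\left(V,h \right)} = 1 - 3 V$ ($G{\left(V,h \right)} = 1 - \frac{3 V 2}{2} = 1 - \frac{6 V}{2} = 1 - 3 V$)
$J{\left(2,D{\left(l \right)} \right)} \left(-185\right) G{\left(11,10 \right)} = \left(2 + 1\right)^{2} \left(-185\right) \left(1 - 33\right) = 3^{2} \left(-185\right) \left(1 - 33\right) = 9 \left(-185\right) \left(-32\right) = \left(-1665\right) \left(-32\right) = 53280$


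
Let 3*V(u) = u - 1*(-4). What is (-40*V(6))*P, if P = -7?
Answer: 2800/3 ≈ 933.33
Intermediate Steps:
V(u) = 4/3 + u/3 (V(u) = (u - 1*(-4))/3 = (u + 4)/3 = (4 + u)/3 = 4/3 + u/3)
(-40*V(6))*P = -40*(4/3 + (⅓)*6)*(-7) = -40*(4/3 + 2)*(-7) = -40*10/3*(-7) = -400/3*(-7) = 2800/3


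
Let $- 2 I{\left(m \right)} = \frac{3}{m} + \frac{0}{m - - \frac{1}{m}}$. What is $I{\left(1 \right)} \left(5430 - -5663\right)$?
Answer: $- \frac{33279}{2} \approx -16640.0$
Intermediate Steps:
$I{\left(m \right)} = - \frac{3}{2 m}$ ($I{\left(m \right)} = - \frac{\frac{3}{m} + \frac{0}{m - - \frac{1}{m}}}{2} = - \frac{\frac{3}{m} + \frac{0}{m + \frac{1}{m}}}{2} = - \frac{\frac{3}{m} + 0}{2} = - \frac{3 \frac{1}{m}}{2} = - \frac{3}{2 m}$)
$I{\left(1 \right)} \left(5430 - -5663\right) = - \frac{3}{2 \cdot 1} \left(5430 - -5663\right) = \left(- \frac{3}{2}\right) 1 \left(5430 + 5663\right) = \left(- \frac{3}{2}\right) 11093 = - \frac{33279}{2}$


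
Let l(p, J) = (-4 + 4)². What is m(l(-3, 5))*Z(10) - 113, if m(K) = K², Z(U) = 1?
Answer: -113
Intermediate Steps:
l(p, J) = 0 (l(p, J) = 0² = 0)
m(l(-3, 5))*Z(10) - 113 = 0²*1 - 113 = 0*1 - 113 = 0 - 113 = -113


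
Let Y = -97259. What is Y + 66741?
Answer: -30518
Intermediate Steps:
Y + 66741 = -97259 + 66741 = -30518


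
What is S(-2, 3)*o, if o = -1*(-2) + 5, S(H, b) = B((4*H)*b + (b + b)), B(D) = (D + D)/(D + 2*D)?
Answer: 14/3 ≈ 4.6667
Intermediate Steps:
B(D) = ⅔ (B(D) = (2*D)/((3*D)) = (2*D)*(1/(3*D)) = ⅔)
S(H, b) = ⅔
o = 7 (o = 2 + 5 = 7)
S(-2, 3)*o = (⅔)*7 = 14/3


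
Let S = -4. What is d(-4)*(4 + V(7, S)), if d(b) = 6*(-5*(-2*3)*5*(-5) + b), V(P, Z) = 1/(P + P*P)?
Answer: -254475/14 ≈ -18177.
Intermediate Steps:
V(P, Z) = 1/(P + P²)
d(b) = -4500 + 6*b (d(b) = 6*(-(-30)*5*(-5) + b) = 6*(-5*(-30)*(-5) + b) = 6*(150*(-5) + b) = 6*(-750 + b) = -4500 + 6*b)
d(-4)*(4 + V(7, S)) = (-4500 + 6*(-4))*(4 + 1/(7*(1 + 7))) = (-4500 - 24)*(4 + (⅐)/8) = -4524*(4 + (⅐)*(⅛)) = -4524*(4 + 1/56) = -4524*225/56 = -254475/14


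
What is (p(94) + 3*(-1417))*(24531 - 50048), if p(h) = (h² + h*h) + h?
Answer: -344862255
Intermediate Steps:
p(h) = h + 2*h² (p(h) = (h² + h²) + h = 2*h² + h = h + 2*h²)
(p(94) + 3*(-1417))*(24531 - 50048) = (94*(1 + 2*94) + 3*(-1417))*(24531 - 50048) = (94*(1 + 188) - 4251)*(-25517) = (94*189 - 4251)*(-25517) = (17766 - 4251)*(-25517) = 13515*(-25517) = -344862255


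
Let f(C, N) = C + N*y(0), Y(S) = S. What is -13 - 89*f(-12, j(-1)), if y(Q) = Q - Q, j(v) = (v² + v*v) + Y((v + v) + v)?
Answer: 1055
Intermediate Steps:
j(v) = 2*v² + 3*v (j(v) = (v² + v*v) + ((v + v) + v) = (v² + v²) + (2*v + v) = 2*v² + 3*v)
y(Q) = 0
f(C, N) = C (f(C, N) = C + N*0 = C + 0 = C)
-13 - 89*f(-12, j(-1)) = -13 - 89*(-12) = -13 + 1068 = 1055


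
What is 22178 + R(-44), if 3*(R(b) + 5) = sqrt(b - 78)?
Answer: 22173 + I*sqrt(122)/3 ≈ 22173.0 + 3.6818*I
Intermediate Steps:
R(b) = -5 + sqrt(-78 + b)/3 (R(b) = -5 + sqrt(b - 78)/3 = -5 + sqrt(-78 + b)/3)
22178 + R(-44) = 22178 + (-5 + sqrt(-78 - 44)/3) = 22178 + (-5 + sqrt(-122)/3) = 22178 + (-5 + (I*sqrt(122))/3) = 22178 + (-5 + I*sqrt(122)/3) = 22173 + I*sqrt(122)/3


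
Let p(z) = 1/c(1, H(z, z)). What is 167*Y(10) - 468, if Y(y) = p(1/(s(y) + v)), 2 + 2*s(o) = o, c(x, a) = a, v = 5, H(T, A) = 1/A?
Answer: -4045/9 ≈ -449.44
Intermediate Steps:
s(o) = -1 + o/2
p(z) = z (p(z) = 1/(1/z) = z)
Y(y) = 1/(4 + y/2) (Y(y) = 1/((-1 + y/2) + 5) = 1/(4 + y/2))
167*Y(10) - 468 = 167*(2/(8 + 10)) - 468 = 167*(2/18) - 468 = 167*(2*(1/18)) - 468 = 167*(⅑) - 468 = 167/9 - 468 = -4045/9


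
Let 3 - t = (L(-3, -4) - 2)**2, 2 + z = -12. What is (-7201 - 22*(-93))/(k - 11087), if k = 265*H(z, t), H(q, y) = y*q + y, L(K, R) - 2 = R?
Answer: -5155/33698 ≈ -0.15298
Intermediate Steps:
z = -14 (z = -2 - 12 = -14)
L(K, R) = 2 + R
t = -13 (t = 3 - ((2 - 4) - 2)**2 = 3 - (-2 - 2)**2 = 3 - 1*(-4)**2 = 3 - 1*16 = 3 - 16 = -13)
H(q, y) = y + q*y (H(q, y) = q*y + y = y + q*y)
k = 44785 (k = 265*(-13*(1 - 14)) = 265*(-13*(-13)) = 265*169 = 44785)
(-7201 - 22*(-93))/(k - 11087) = (-7201 - 22*(-93))/(44785 - 11087) = (-7201 + 2046)/33698 = -5155*1/33698 = -5155/33698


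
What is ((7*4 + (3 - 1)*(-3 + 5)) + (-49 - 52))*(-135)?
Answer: 9315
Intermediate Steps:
((7*4 + (3 - 1)*(-3 + 5)) + (-49 - 52))*(-135) = ((28 + 2*2) - 101)*(-135) = ((28 + 4) - 101)*(-135) = (32 - 101)*(-135) = -69*(-135) = 9315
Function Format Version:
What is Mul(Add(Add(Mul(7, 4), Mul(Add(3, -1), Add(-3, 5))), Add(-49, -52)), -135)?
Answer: 9315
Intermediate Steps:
Mul(Add(Add(Mul(7, 4), Mul(Add(3, -1), Add(-3, 5))), Add(-49, -52)), -135) = Mul(Add(Add(28, Mul(2, 2)), -101), -135) = Mul(Add(Add(28, 4), -101), -135) = Mul(Add(32, -101), -135) = Mul(-69, -135) = 9315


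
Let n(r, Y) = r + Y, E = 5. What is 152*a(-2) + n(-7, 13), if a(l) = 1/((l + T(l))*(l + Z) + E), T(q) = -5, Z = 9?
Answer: 28/11 ≈ 2.5455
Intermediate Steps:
n(r, Y) = Y + r
a(l) = 1/(5 + (-5 + l)*(9 + l)) (a(l) = 1/((l - 5)*(l + 9) + 5) = 1/((-5 + l)*(9 + l) + 5) = 1/(5 + (-5 + l)*(9 + l)))
152*a(-2) + n(-7, 13) = 152/(-40 + (-2)² + 4*(-2)) + (13 - 7) = 152/(-40 + 4 - 8) + 6 = 152/(-44) + 6 = 152*(-1/44) + 6 = -38/11 + 6 = 28/11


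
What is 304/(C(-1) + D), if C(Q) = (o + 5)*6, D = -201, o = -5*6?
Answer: -304/351 ≈ -0.86610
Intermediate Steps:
o = -30
C(Q) = -150 (C(Q) = (-30 + 5)*6 = -25*6 = -150)
304/(C(-1) + D) = 304/(-150 - 201) = 304/(-351) = -1/351*304 = -304/351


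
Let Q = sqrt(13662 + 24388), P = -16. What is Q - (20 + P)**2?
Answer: -16 + 5*sqrt(1522) ≈ 179.06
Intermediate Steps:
Q = 5*sqrt(1522) (Q = sqrt(38050) = 5*sqrt(1522) ≈ 195.06)
Q - (20 + P)**2 = 5*sqrt(1522) - (20 - 16)**2 = 5*sqrt(1522) - 1*4**2 = 5*sqrt(1522) - 1*16 = 5*sqrt(1522) - 16 = -16 + 5*sqrt(1522)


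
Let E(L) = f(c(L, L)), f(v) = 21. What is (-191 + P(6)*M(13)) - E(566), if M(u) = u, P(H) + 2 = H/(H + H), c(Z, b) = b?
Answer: -463/2 ≈ -231.50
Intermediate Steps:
P(H) = -3/2 (P(H) = -2 + H/(H + H) = -2 + H/((2*H)) = -2 + H*(1/(2*H)) = -2 + ½ = -3/2)
E(L) = 21
(-191 + P(6)*M(13)) - E(566) = (-191 - 3/2*13) - 1*21 = (-191 - 39/2) - 21 = -421/2 - 21 = -463/2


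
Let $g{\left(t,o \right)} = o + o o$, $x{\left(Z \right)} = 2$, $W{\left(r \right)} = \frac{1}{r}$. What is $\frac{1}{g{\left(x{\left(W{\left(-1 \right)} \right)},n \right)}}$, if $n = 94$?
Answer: $\frac{1}{8930} \approx 0.00011198$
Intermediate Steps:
$g{\left(t,o \right)} = o + o^{2}$
$\frac{1}{g{\left(x{\left(W{\left(-1 \right)} \right)},n \right)}} = \frac{1}{94 \left(1 + 94\right)} = \frac{1}{94 \cdot 95} = \frac{1}{8930}$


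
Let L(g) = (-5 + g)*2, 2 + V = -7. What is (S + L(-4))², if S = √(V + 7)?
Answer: (18 - I*√2)² ≈ 322.0 - 50.912*I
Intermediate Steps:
V = -9 (V = -2 - 7 = -9)
L(g) = -10 + 2*g
S = I*√2 (S = √(-9 + 7) = √(-2) = I*√2 ≈ 1.4142*I)
(S + L(-4))² = (I*√2 + (-10 + 2*(-4)))² = (I*√2 + (-10 - 8))² = (I*√2 - 18)² = (-18 + I*√2)²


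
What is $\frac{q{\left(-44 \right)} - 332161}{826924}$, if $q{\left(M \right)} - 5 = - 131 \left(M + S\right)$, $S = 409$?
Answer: $- \frac{379971}{826924} \approx -0.4595$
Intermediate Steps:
$q{\left(M \right)} = -53574 - 131 M$ ($q{\left(M \right)} = 5 - 131 \left(M + 409\right) = 5 - 131 \left(409 + M\right) = 5 - \left(53579 + 131 M\right) = -53574 - 131 M$)
$\frac{q{\left(-44 \right)} - 332161}{826924} = \frac{\left(-53574 - -5764\right) - 332161}{826924} = \left(\left(-53574 + 5764\right) - 332161\right) \frac{1}{826924} = \left(-47810 - 332161\right) \frac{1}{826924} = \left(-379971\right) \frac{1}{826924} = - \frac{379971}{826924}$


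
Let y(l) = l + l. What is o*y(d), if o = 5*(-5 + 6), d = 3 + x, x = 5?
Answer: 80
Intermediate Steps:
d = 8 (d = 3 + 5 = 8)
y(l) = 2*l
o = 5 (o = 5*1 = 5)
o*y(d) = 5*(2*8) = 5*16 = 80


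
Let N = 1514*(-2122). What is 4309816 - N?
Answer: 7522524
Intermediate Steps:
N = -3212708
4309816 - N = 4309816 - 1*(-3212708) = 4309816 + 3212708 = 7522524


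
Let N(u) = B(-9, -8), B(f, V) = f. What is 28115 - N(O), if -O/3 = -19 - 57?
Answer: 28124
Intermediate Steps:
O = 228 (O = -3*(-19 - 57) = -3*(-76) = 228)
N(u) = -9
28115 - N(O) = 28115 - 1*(-9) = 28115 + 9 = 28124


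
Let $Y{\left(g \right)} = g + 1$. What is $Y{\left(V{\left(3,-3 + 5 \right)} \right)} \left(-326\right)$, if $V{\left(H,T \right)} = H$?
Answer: $-1304$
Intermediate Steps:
$Y{\left(g \right)} = 1 + g$
$Y{\left(V{\left(3,-3 + 5 \right)} \right)} \left(-326\right) = \left(1 + 3\right) \left(-326\right) = 4 \left(-326\right) = -1304$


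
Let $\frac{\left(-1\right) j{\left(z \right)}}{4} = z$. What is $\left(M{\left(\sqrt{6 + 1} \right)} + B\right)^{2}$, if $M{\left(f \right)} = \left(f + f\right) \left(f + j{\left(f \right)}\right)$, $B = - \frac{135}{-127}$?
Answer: $\frac{27029601}{16129} \approx 1675.8$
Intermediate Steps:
$B = \frac{135}{127}$ ($B = \left(-135\right) \left(- \frac{1}{127}\right) = \frac{135}{127} \approx 1.063$)
$j{\left(z \right)} = - 4 z$
$M{\left(f \right)} = - 6 f^{2}$ ($M{\left(f \right)} = \left(f + f\right) \left(f - 4 f\right) = 2 f \left(- 3 f\right) = - 6 f^{2}$)
$\left(M{\left(\sqrt{6 + 1} \right)} + B\right)^{2} = \left(- 6 \left(\sqrt{6 + 1}\right)^{2} + \frac{135}{127}\right)^{2} = \left(- 6 \left(\sqrt{7}\right)^{2} + \frac{135}{127}\right)^{2} = \left(\left(-6\right) 7 + \frac{135}{127}\right)^{2} = \left(-42 + \frac{135}{127}\right)^{2} = \left(- \frac{5199}{127}\right)^{2} = \frac{27029601}{16129}$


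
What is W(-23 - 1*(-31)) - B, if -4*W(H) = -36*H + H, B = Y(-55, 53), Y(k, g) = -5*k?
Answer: -205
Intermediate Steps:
B = 275 (B = -5*(-55) = 275)
W(H) = 35*H/4 (W(H) = -(-36*H + H)/4 = -(-35)*H/4 = 35*H/4)
W(-23 - 1*(-31)) - B = 35*(-23 - 1*(-31))/4 - 1*275 = 35*(-23 + 31)/4 - 275 = (35/4)*8 - 275 = 70 - 275 = -205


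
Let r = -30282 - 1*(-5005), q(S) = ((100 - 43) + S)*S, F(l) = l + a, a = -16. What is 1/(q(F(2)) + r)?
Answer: -1/25879 ≈ -3.8641e-5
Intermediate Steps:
F(l) = -16 + l (F(l) = l - 16 = -16 + l)
q(S) = S*(57 + S) (q(S) = (57 + S)*S = S*(57 + S))
r = -25277 (r = -30282 + 5005 = -25277)
1/(q(F(2)) + r) = 1/((-16 + 2)*(57 + (-16 + 2)) - 25277) = 1/(-14*(57 - 14) - 25277) = 1/(-14*43 - 25277) = 1/(-602 - 25277) = 1/(-25879) = -1/25879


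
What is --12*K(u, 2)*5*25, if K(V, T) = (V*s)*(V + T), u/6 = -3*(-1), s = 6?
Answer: 3240000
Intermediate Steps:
u = 18 (u = 6*(-3*(-1)) = 6*3 = 18)
K(V, T) = 6*V*(T + V) (K(V, T) = (V*6)*(V + T) = (6*V)*(T + V) = 6*V*(T + V))
--12*K(u, 2)*5*25 = --72*18*(2 + 18)*5*25 = --72*18*20*5*25 = --12*2160*5*25 = -(-25920*5)*25 = -(-129600)*25 = -1*(-3240000) = 3240000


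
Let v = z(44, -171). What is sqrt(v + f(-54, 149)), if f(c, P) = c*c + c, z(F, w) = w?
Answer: 3*sqrt(299) ≈ 51.875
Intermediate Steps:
f(c, P) = c + c**2 (f(c, P) = c**2 + c = c + c**2)
v = -171
sqrt(v + f(-54, 149)) = sqrt(-171 - 54*(1 - 54)) = sqrt(-171 - 54*(-53)) = sqrt(-171 + 2862) = sqrt(2691) = 3*sqrt(299)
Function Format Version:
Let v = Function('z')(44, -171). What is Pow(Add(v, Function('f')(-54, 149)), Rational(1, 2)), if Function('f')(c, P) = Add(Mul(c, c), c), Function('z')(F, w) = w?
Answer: Mul(3, Pow(299, Rational(1, 2))) ≈ 51.875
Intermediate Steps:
Function('f')(c, P) = Add(c, Pow(c, 2)) (Function('f')(c, P) = Add(Pow(c, 2), c) = Add(c, Pow(c, 2)))
v = -171
Pow(Add(v, Function('f')(-54, 149)), Rational(1, 2)) = Pow(Add(-171, Mul(-54, Add(1, -54))), Rational(1, 2)) = Pow(Add(-171, Mul(-54, -53)), Rational(1, 2)) = Pow(Add(-171, 2862), Rational(1, 2)) = Pow(2691, Rational(1, 2)) = Mul(3, Pow(299, Rational(1, 2)))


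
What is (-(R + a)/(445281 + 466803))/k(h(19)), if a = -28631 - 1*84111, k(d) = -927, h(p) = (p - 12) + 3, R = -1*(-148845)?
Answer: 36103/845501868 ≈ 4.2700e-5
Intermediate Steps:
R = 148845
h(p) = -9 + p (h(p) = (-12 + p) + 3 = -9 + p)
a = -112742 (a = -28631 - 84111 = -112742)
(-(R + a)/(445281 + 466803))/k(h(19)) = -(148845 - 112742)/(445281 + 466803)/(-927) = -36103/912084*(-1/927) = 36103/845501868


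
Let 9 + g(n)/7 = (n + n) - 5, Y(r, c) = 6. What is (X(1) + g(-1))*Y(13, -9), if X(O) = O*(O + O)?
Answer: -660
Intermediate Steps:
g(n) = -98 + 14*n (g(n) = -63 + 7*((n + n) - 5) = -63 + 7*(2*n - 5) = -63 + 7*(-5 + 2*n) = -63 + (-35 + 14*n) = -98 + 14*n)
X(O) = 2*O**2 (X(O) = O*(2*O) = 2*O**2)
(X(1) + g(-1))*Y(13, -9) = (2*1**2 + (-98 + 14*(-1)))*6 = (2*1 + (-98 - 14))*6 = (2 - 112)*6 = -110*6 = -660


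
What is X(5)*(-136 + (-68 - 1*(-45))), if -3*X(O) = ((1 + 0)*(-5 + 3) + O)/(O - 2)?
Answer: 53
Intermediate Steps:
X(O) = -⅓ (X(O) = -((1 + 0)*(-5 + 3) + O)/(3*(O - 2)) = -(1*(-2) + O)/(3*(-2 + O)) = -(-2 + O)/(3*(-2 + O)) = -⅓*1 = -⅓)
X(5)*(-136 + (-68 - 1*(-45))) = -(-136 + (-68 - 1*(-45)))/3 = -(-136 + (-68 + 45))/3 = -(-136 - 23)/3 = -⅓*(-159) = 53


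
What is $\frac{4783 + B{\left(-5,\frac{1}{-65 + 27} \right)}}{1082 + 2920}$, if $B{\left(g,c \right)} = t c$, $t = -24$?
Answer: $\frac{90889}{76038} \approx 1.1953$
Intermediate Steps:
$B{\left(g,c \right)} = - 24 c$
$\frac{4783 + B{\left(-5,\frac{1}{-65 + 27} \right)}}{1082 + 2920} = \frac{4783 - \frac{24}{-65 + 27}}{1082 + 2920} = \frac{4783 - \frac{24}{-38}}{4002} = \left(4783 - - \frac{12}{19}\right) \frac{1}{4002} = \left(4783 + \frac{12}{19}\right) \frac{1}{4002} = \frac{90889}{19} \cdot \frac{1}{4002} = \frac{90889}{76038}$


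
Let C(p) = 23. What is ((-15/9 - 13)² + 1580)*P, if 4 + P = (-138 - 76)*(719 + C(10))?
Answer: -2565443552/9 ≈ -2.8505e+8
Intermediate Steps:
P = -158792 (P = -4 + (-138 - 76)*(719 + 23) = -4 - 214*742 = -4 - 158788 = -158792)
((-15/9 - 13)² + 1580)*P = ((-15/9 - 13)² + 1580)*(-158792) = ((-15*⅑ - 13)² + 1580)*(-158792) = ((-5/3 - 13)² + 1580)*(-158792) = ((-44/3)² + 1580)*(-158792) = (1936/9 + 1580)*(-158792) = (16156/9)*(-158792) = -2565443552/9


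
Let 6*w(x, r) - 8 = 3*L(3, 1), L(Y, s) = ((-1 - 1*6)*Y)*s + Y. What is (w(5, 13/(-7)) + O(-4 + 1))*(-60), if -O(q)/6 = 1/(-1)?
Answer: 100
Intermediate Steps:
L(Y, s) = Y - 7*Y*s (L(Y, s) = ((-1 - 6)*Y)*s + Y = (-7*Y)*s + Y = -7*Y*s + Y = Y - 7*Y*s)
w(x, r) = -23/3 (w(x, r) = 4/3 + (3*(3*(1 - 7*1)))/6 = 4/3 + (3*(3*(1 - 7)))/6 = 4/3 + (3*(3*(-6)))/6 = 4/3 + (3*(-18))/6 = 4/3 + (⅙)*(-54) = 4/3 - 9 = -23/3)
O(q) = 6 (O(q) = -6/(-1) = -6*(-1) = 6)
(w(5, 13/(-7)) + O(-4 + 1))*(-60) = (-23/3 + 6)*(-60) = -5/3*(-60) = 100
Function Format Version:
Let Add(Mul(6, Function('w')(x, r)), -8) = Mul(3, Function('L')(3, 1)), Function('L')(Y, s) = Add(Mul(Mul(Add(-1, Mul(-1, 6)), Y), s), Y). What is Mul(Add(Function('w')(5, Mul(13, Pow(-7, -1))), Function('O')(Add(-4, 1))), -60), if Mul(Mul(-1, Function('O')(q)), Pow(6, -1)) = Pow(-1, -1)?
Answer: 100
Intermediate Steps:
Function('L')(Y, s) = Add(Y, Mul(-7, Y, s)) (Function('L')(Y, s) = Add(Mul(Mul(Add(-1, -6), Y), s), Y) = Add(Mul(Mul(-7, Y), s), Y) = Add(Mul(-7, Y, s), Y) = Add(Y, Mul(-7, Y, s)))
Function('w')(x, r) = Rational(-23, 3) (Function('w')(x, r) = Add(Rational(4, 3), Mul(Rational(1, 6), Mul(3, Mul(3, Add(1, Mul(-7, 1)))))) = Add(Rational(4, 3), Mul(Rational(1, 6), Mul(3, Mul(3, Add(1, -7))))) = Add(Rational(4, 3), Mul(Rational(1, 6), Mul(3, Mul(3, -6)))) = Add(Rational(4, 3), Mul(Rational(1, 6), Mul(3, -18))) = Add(Rational(4, 3), Mul(Rational(1, 6), -54)) = Add(Rational(4, 3), -9) = Rational(-23, 3))
Function('O')(q) = 6 (Function('O')(q) = Mul(-6, Pow(-1, -1)) = Mul(-6, -1) = 6)
Mul(Add(Function('w')(5, Mul(13, Pow(-7, -1))), Function('O')(Add(-4, 1))), -60) = Mul(Add(Rational(-23, 3), 6), -60) = Mul(Rational(-5, 3), -60) = 100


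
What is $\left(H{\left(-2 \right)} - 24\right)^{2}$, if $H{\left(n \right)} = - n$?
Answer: $484$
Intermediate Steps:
$\left(H{\left(-2 \right)} - 24\right)^{2} = \left(\left(-1\right) \left(-2\right) - 24\right)^{2} = \left(2 - 24\right)^{2} = \left(-22\right)^{2} = 484$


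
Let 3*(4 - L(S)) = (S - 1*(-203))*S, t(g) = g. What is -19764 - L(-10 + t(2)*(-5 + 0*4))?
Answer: -20988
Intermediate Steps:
L(S) = 4 - S*(203 + S)/3 (L(S) = 4 - (S - 1*(-203))*S/3 = 4 - (S + 203)*S/3 = 4 - (203 + S)*S/3 = 4 - S*(203 + S)/3)
-19764 - L(-10 + t(2)*(-5 + 0*4)) = -19764 - (4 - 203*(-10 + 2*(-5 + 0*4))/3 - (-10 + 2*(-5 + 0*4))**2/3) = -19764 - (4 - 203*(-10 + 2*(-5 + 0))/3 - (-10 + 2*(-5 + 0))**2/3) = -19764 - (4 - 203*(-10 + 2*(-5))/3 - (-10 + 2*(-5))**2/3) = -19764 - (4 - 203*(-10 - 10)/3 - (-10 - 10)**2/3) = -19764 - (4 - 203/3*(-20) - 1/3*(-20)**2) = -19764 - (4 + 4060/3 - 1/3*400) = -19764 - (4 + 4060/3 - 400/3) = -19764 - 1*1224 = -19764 - 1224 = -20988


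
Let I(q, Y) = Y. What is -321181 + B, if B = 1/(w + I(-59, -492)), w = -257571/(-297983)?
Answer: -47004860524748/146350065 ≈ -3.2118e+5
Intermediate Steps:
w = 257571/297983 (w = -257571*(-1/297983) = 257571/297983 ≈ 0.86438)
B = -297983/146350065 (B = 1/(257571/297983 - 492) = 1/(-146350065/297983) = -297983/146350065 ≈ -0.0020361)
-321181 + B = -321181 - 297983/146350065 = -47004860524748/146350065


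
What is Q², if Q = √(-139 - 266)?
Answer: -405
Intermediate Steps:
Q = 9*I*√5 (Q = √(-405) = 9*I*√5 ≈ 20.125*I)
Q² = (9*I*√5)² = -405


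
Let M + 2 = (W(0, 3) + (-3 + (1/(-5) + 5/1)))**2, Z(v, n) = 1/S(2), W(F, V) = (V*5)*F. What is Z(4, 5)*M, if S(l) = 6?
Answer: 31/150 ≈ 0.20667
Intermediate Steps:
W(F, V) = 5*F*V (W(F, V) = (5*V)*F = 5*F*V)
Z(v, n) = 1/6
M = 31/25 (M = -2 + (5*0*3 + (-3 + (1/(-5) + 5/1)))**2 = -2 + (0 + (-3 + (1*(-1/5) + 5*1)))**2 = -2 + (0 + (-3 + (-1/5 + 5)))**2 = -2 + (0 + (-3 + 24/5))**2 = -2 + (0 + 9/5)**2 = -2 + (9/5)**2 = -2 + 81/25 = 31/25 ≈ 1.2400)
Z(4, 5)*M = (1/6)*(31/25) = 31/150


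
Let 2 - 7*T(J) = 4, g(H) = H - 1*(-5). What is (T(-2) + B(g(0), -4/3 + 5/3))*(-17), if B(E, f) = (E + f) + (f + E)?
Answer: -3706/21 ≈ -176.48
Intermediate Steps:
g(H) = 5 + H (g(H) = H + 5 = 5 + H)
T(J) = -2/7 (T(J) = 2/7 - 1/7*4 = 2/7 - 4/7 = -2/7)
B(E, f) = 2*E + 2*f (B(E, f) = (E + f) + (E + f) = 2*E + 2*f)
(T(-2) + B(g(0), -4/3 + 5/3))*(-17) = (-2/7 + (2*(5 + 0) + 2*(-4/3 + 5/3)))*(-17) = (-2/7 + (2*5 + 2*(-4*1/3 + 5*(1/3))))*(-17) = (-2/7 + (10 + 2*(-4/3 + 5/3)))*(-17) = (-2/7 + (10 + 2*(1/3)))*(-17) = (-2/7 + (10 + 2/3))*(-17) = (-2/7 + 32/3)*(-17) = (218/21)*(-17) = -3706/21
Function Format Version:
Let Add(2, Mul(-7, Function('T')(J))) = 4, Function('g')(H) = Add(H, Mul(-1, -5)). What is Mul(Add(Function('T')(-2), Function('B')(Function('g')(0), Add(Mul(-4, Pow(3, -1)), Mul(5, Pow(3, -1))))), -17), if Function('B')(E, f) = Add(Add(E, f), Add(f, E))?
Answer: Rational(-3706, 21) ≈ -176.48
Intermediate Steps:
Function('g')(H) = Add(5, H) (Function('g')(H) = Add(H, 5) = Add(5, H))
Function('T')(J) = Rational(-2, 7) (Function('T')(J) = Add(Rational(2, 7), Mul(Rational(-1, 7), 4)) = Add(Rational(2, 7), Rational(-4, 7)) = Rational(-2, 7))
Function('B')(E, f) = Add(Mul(2, E), Mul(2, f)) (Function('B')(E, f) = Add(Add(E, f), Add(E, f)) = Add(Mul(2, E), Mul(2, f)))
Mul(Add(Function('T')(-2), Function('B')(Function('g')(0), Add(Mul(-4, Pow(3, -1)), Mul(5, Pow(3, -1))))), -17) = Mul(Add(Rational(-2, 7), Add(Mul(2, Add(5, 0)), Mul(2, Add(Mul(-4, Pow(3, -1)), Mul(5, Pow(3, -1)))))), -17) = Mul(Add(Rational(-2, 7), Add(Mul(2, 5), Mul(2, Add(Mul(-4, Rational(1, 3)), Mul(5, Rational(1, 3)))))), -17) = Mul(Add(Rational(-2, 7), Add(10, Mul(2, Add(Rational(-4, 3), Rational(5, 3))))), -17) = Mul(Add(Rational(-2, 7), Add(10, Mul(2, Rational(1, 3)))), -17) = Mul(Add(Rational(-2, 7), Add(10, Rational(2, 3))), -17) = Mul(Add(Rational(-2, 7), Rational(32, 3)), -17) = Mul(Rational(218, 21), -17) = Rational(-3706, 21)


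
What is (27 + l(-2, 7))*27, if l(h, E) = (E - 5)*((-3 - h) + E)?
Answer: 1053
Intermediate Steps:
l(h, E) = (-5 + E)*(-3 + E - h)
(27 + l(-2, 7))*27 = (27 + (15 + 7² - 8*7 + 5*(-2) - 1*7*(-2)))*27 = (27 + (15 + 49 - 56 - 10 + 14))*27 = (27 + 12)*27 = 39*27 = 1053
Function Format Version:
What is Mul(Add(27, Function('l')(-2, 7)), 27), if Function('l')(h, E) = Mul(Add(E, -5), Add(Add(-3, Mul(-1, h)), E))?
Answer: 1053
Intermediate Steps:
Function('l')(h, E) = Mul(Add(-5, E), Add(-3, E, Mul(-1, h)))
Mul(Add(27, Function('l')(-2, 7)), 27) = Mul(Add(27, Add(15, Pow(7, 2), Mul(-8, 7), Mul(5, -2), Mul(-1, 7, -2))), 27) = Mul(Add(27, Add(15, 49, -56, -10, 14)), 27) = Mul(Add(27, 12), 27) = Mul(39, 27) = 1053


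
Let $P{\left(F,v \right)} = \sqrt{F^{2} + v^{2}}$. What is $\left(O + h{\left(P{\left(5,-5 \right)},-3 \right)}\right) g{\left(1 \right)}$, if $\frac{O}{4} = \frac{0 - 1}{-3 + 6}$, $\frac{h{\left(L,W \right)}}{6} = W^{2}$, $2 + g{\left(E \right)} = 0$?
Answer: $- \frac{316}{3} \approx -105.33$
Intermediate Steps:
$g{\left(E \right)} = -2$ ($g{\left(E \right)} = -2 + 0 = -2$)
$h{\left(L,W \right)} = 6 W^{2}$
$O = - \frac{4}{3}$ ($O = 4 \frac{0 - 1}{-3 + 6} = 4 \left(- \frac{1}{3}\right) = - \frac{4}{3} \approx -1.3333$)
$\left(O + h{\left(P{\left(5,-5 \right)},-3 \right)}\right) g{\left(1 \right)} = \left(- \frac{4}{3} + 6 \left(-3\right)^{2}\right) \left(-2\right) = \left(- \frac{4}{3} + 6 \cdot 9\right) \left(-2\right) = \left(- \frac{4}{3} + 54\right) \left(-2\right) = \frac{158}{3} \left(-2\right) = - \frac{316}{3}$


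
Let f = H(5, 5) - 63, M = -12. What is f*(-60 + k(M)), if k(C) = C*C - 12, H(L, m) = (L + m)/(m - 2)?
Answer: -4296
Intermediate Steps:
H(L, m) = (L + m)/(-2 + m)
k(C) = -12 + C² (k(C) = C² - 12 = -12 + C²)
f = -179/3 (f = (5 + 5)/(-2 + 5) - 63 = 10/3 - 63 = -179/3 ≈ -59.667)
f*(-60 + k(M)) = -179*(-60 + (-12 + (-12)²))/3 = -179*(-60 + (-12 + 144))/3 = -179*(-60 + 132)/3 = -179/3*72 = -4296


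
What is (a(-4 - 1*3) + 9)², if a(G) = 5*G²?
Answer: 64516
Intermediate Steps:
(a(-4 - 1*3) + 9)² = (5*(-4 - 1*3)² + 9)² = (5*(-4 - 3)² + 9)² = (5*(-7)² + 9)² = (5*49 + 9)² = (245 + 9)² = 254² = 64516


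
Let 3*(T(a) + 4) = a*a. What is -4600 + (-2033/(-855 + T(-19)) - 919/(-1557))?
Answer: -15859902553/3450312 ≈ -4596.7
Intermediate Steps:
T(a) = -4 + a²/3 (T(a) = -4 + (a*a)/3 = -4 + a²/3)
-4600 + (-2033/(-855 + T(-19)) - 919/(-1557)) = -4600 + (-2033/(-855 + (-4 + (⅓)*(-19)²)) - 919/(-1557)) = -4600 + (-2033/(-855 + (-4 + (⅓)*361)) - 919*(-1/1557)) = -4600 + (-2033/(-855 + (-4 + 361/3)) + 919/1557) = -4600 + (-2033/(-855 + 349/3) + 919/1557) = -4600 + (-2033/(-2216/3) + 919/1557) = -4600 + (-2033*(-3/2216) + 919/1557) = -4600 + (6099/2216 + 919/1557) = -4600 + 11532647/3450312 = -15859902553/3450312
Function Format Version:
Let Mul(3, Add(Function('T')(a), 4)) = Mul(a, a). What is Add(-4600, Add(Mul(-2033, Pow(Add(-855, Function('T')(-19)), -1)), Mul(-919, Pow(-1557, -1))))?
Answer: Rational(-15859902553, 3450312) ≈ -4596.7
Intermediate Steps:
Function('T')(a) = Add(-4, Mul(Rational(1, 3), Pow(a, 2))) (Function('T')(a) = Add(-4, Mul(Rational(1, 3), Mul(a, a))) = Add(-4, Mul(Rational(1, 3), Pow(a, 2))))
Add(-4600, Add(Mul(-2033, Pow(Add(-855, Function('T')(-19)), -1)), Mul(-919, Pow(-1557, -1)))) = Add(-4600, Add(Mul(-2033, Pow(Add(-855, Add(-4, Mul(Rational(1, 3), Pow(-19, 2)))), -1)), Mul(-919, Pow(-1557, -1)))) = Add(-4600, Add(Mul(-2033, Pow(Add(-855, Add(-4, Mul(Rational(1, 3), 361))), -1)), Mul(-919, Rational(-1, 1557)))) = Add(-4600, Add(Mul(-2033, Pow(Add(-855, Add(-4, Rational(361, 3))), -1)), Rational(919, 1557))) = Add(-4600, Add(Mul(-2033, Pow(Add(-855, Rational(349, 3)), -1)), Rational(919, 1557))) = Add(-4600, Add(Mul(-2033, Pow(Rational(-2216, 3), -1)), Rational(919, 1557))) = Add(-4600, Add(Mul(-2033, Rational(-3, 2216)), Rational(919, 1557))) = Add(-4600, Add(Rational(6099, 2216), Rational(919, 1557))) = Add(-4600, Rational(11532647, 3450312)) = Rational(-15859902553, 3450312)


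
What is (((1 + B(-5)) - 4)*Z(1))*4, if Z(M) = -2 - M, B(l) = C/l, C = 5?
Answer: 48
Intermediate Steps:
B(l) = 5/l
(((1 + B(-5)) - 4)*Z(1))*4 = (((1 + 5/(-5)) - 4)*(-2 - 1*1))*4 = (((1 + 5*(-1/5)) - 4)*(-2 - 1))*4 = (((1 - 1) - 4)*(-3))*4 = ((0 - 4)*(-3))*4 = -4*(-3)*4 = 12*4 = 48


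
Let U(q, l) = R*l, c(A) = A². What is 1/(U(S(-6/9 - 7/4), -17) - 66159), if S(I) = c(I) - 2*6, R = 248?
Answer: -1/70375 ≈ -1.4210e-5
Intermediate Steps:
S(I) = -12 + I² (S(I) = I² - 2*6 = I² - 12 = -12 + I²)
U(q, l) = 248*l
1/(U(S(-6/9 - 7/4), -17) - 66159) = 1/(248*(-17) - 66159) = 1/(-4216 - 66159) = 1/(-70375) = -1/70375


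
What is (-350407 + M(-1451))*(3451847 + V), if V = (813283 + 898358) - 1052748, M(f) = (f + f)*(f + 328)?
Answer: 11956247608860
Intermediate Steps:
M(f) = 2*f*(328 + f) (M(f) = (2*f)*(328 + f) = 2*f*(328 + f))
V = 658893 (V = 1711641 - 1052748 = 658893)
(-350407 + M(-1451))*(3451847 + V) = (-350407 + 2*(-1451)*(328 - 1451))*(3451847 + 658893) = (-350407 + 2*(-1451)*(-1123))*4110740 = (-350407 + 3258946)*4110740 = 2908539*4110740 = 11956247608860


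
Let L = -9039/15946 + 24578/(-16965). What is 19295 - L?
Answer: 5220303724973/270523890 ≈ 19297.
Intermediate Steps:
L = -545267423/270523890 (L = -9039*1/15946 + 24578*(-1/16965) = -9039/15946 - 24578/16965 = -545267423/270523890 ≈ -2.0156)
19295 - L = 19295 - 1*(-545267423/270523890) = 19295 + 545267423/270523890 = 5220303724973/270523890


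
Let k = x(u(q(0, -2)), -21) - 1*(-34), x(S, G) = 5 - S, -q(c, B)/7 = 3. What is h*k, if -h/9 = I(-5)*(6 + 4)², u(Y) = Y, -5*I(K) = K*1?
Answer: -54000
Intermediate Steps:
I(K) = -K/5
q(c, B) = -21 (q(c, B) = -7*3 = -21)
k = 60 (k = (5 - 1*(-21)) - 1*(-34) = (5 + 21) + 34 = 26 + 34 = 60)
h = -900 (h = -9*(-⅕*(-5))*(6 + 4)² = -9*10² = -9*100 = -900)
h*k = -900*60 = -54000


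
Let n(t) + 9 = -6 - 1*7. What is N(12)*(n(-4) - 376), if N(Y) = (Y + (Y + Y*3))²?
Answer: -1432800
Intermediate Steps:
n(t) = -22 (n(t) = -9 + (-6 - 1*7) = -9 + (-6 - 7) = -9 - 13 = -22)
N(Y) = 25*Y² (N(Y) = (Y + (Y + 3*Y))² = (Y + 4*Y)² = (5*Y)² = 25*Y²)
N(12)*(n(-4) - 376) = (25*12²)*(-22 - 376) = (25*144)*(-398) = 3600*(-398) = -1432800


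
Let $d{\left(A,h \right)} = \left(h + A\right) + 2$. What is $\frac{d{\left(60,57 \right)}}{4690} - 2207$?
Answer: $- \frac{1478673}{670} \approx -2207.0$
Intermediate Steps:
$d{\left(A,h \right)} = 2 + A + h$ ($d{\left(A,h \right)} = \left(A + h\right) + 2 = 2 + A + h$)
$\frac{d{\left(60,57 \right)}}{4690} - 2207 = \frac{2 + 60 + 57}{4690} - 2207 = 119 \cdot \frac{1}{4690} - 2207 = \frac{17}{670} - 2207 = - \frac{1478673}{670}$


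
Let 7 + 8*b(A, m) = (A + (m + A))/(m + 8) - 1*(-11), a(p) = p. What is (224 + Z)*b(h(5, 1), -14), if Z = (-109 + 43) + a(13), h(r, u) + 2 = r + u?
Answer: 855/8 ≈ 106.88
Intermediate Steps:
h(r, u) = -2 + r + u (h(r, u) = -2 + (r + u) = -2 + r + u)
b(A, m) = ½ + (m + 2*A)/(8*(8 + m)) (b(A, m) = -7/8 + ((A + (m + A))/(m + 8) - 1*(-11))/8 = -7/8 + ((A + (A + m))/(8 + m) + 11)/8 = -7/8 + ((m + 2*A)/(8 + m) + 11)/8 = -7/8 + (11 + (m + 2*A)/(8 + m))/8 = -7/8 + (11/8 + (m + 2*A)/(8*(8 + m))) = ½ + (m + 2*A)/(8*(8 + m)))
Z = -53 (Z = (-109 + 43) + 13 = -66 + 13 = -53)
(224 + Z)*b(h(5, 1), -14) = (224 - 53)*((32 + 2*(-2 + 5 + 1) + 5*(-14))/(8*(8 - 14))) = 171*((⅛)*(32 + 2*4 - 70)/(-6)) = 171*((⅛)*(-⅙)*(32 + 8 - 70)) = 171*((⅛)*(-⅙)*(-30)) = 171*(5/8) = 855/8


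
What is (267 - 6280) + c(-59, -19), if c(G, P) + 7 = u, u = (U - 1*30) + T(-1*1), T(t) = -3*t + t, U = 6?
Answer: -6042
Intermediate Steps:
T(t) = -2*t
u = -22 (u = (6 - 1*30) - (-2) = (6 - 30) - 2*(-1) = -24 + 2 = -22)
c(G, P) = -29 (c(G, P) = -7 - 22 = -29)
(267 - 6280) + c(-59, -19) = (267 - 6280) - 29 = -6013 - 29 = -6042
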